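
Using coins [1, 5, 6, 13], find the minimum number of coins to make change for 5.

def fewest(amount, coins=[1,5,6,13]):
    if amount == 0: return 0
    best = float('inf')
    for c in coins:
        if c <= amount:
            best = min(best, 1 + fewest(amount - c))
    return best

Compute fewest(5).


Building up with DP:
fewest(0) = 0
fewest(1) = min(1+fewest(0)=1+0=1) = 1
fewest(2) = min(1+fewest(1)=1+1=2) = 2
fewest(3) = min(1+fewest(2)=1+2=3) = 3
fewest(4) = min(1+fewest(3)=1+3=4) = 4
fewest(5) = min(1+fewest(4)=1+4=5, 1+fewest(0)=1+0=1) = 1

1


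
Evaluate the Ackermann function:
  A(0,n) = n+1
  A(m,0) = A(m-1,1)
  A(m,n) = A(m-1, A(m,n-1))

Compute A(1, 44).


A(1, 44) = A(0, A(1, 43))
  A(1, 43) = A(0, A(1, 42))
    A(1, 42) = A(0, A(1, 41))
      A(1, 41) = A(0, A(1, 40))
        A(1, 40) = A(0, A(1, 39))
          A(1, 39) = A(0, A(1, 38))
          A(1, 38) = A(0, A(1, 37))
          A(1, 37) = A(0, A(1, 36))
          A(1, 36) = A(0, A(1, 35))
          A(1, 35) = A(0, A(1, 34))
          A(1, 34) = A(0, A(1, 33))
          A(1, 33) = A(0, A(1, 32))
          A(1, 32) = A(0, A(1, 31))
          A(1, 31) = A(0, A(1, 30))
          A(1, 30) = A(0, A(1, 29))
          A(1, 29) = A(0, A(1, 28))
          A(1, 28) = A(0, A(1, 27))
          A(1, 27) = A(0, A(1, 26))
          A(1, 26) = A(0, A(1, 25))
          A(1, 25) = A(0, A(1, 24))
          A(1, 24) = A(0, A(1, 23))
          A(1, 23) = A(0, A(1, 22))
          A(1, 22) = A(0, A(1, 21))
          A(1, 21) = A(0, A(1, 20))
          A(1, 20) = A(0, A(1, 19))
... (trace truncated)
Result: A(1, 44) = 46

46


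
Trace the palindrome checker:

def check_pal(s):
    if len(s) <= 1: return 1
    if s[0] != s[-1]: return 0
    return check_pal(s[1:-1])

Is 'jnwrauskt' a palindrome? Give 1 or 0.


check_pal('jnwrauskt'): s[0]='j' != s[-1]='t' -> return 0
Result: 0 (not a palindrome)

0


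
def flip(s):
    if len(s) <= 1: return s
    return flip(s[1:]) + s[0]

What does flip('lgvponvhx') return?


flip('lgvponvhx') = flip('gvponvhx') + 'l'
flip('gvponvhx') = flip('vponvhx') + 'g'
flip('vponvhx') = flip('ponvhx') + 'v'
flip('ponvhx') = flip('onvhx') + 'p'
flip('onvhx') = flip('nvhx') + 'o'
flip('nvhx') = flip('vhx') + 'n'
flip('vhx') = flip('hx') + 'v'
flip('hx') = flip('x') + 'h'
flip('x') = 'x'  (base case)
Concatenating: 'x' + 'h' + 'v' + 'n' + 'o' + 'p' + 'v' + 'g' + 'l' = 'xhvnopvgl'

xhvnopvgl


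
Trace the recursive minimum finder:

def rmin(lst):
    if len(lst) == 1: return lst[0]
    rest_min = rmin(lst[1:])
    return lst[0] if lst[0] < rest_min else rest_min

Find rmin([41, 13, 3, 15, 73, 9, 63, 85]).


rmin([41, 13, 3, 15, 73, 9, 63, 85]): compare 41 with rmin([13, 3, 15, 73, 9, 63, 85])
rmin([13, 3, 15, 73, 9, 63, 85]): compare 13 with rmin([3, 15, 73, 9, 63, 85])
rmin([3, 15, 73, 9, 63, 85]): compare 3 with rmin([15, 73, 9, 63, 85])
rmin([15, 73, 9, 63, 85]): compare 15 with rmin([73, 9, 63, 85])
rmin([73, 9, 63, 85]): compare 73 with rmin([9, 63, 85])
rmin([9, 63, 85]): compare 9 with rmin([63, 85])
rmin([63, 85]): compare 63 with rmin([85])
rmin([85]) = 85  (base case)
Compare 63 with 85 -> 63
Compare 9 with 63 -> 9
Compare 73 with 9 -> 9
Compare 15 with 9 -> 9
Compare 3 with 9 -> 3
Compare 13 with 3 -> 3
Compare 41 with 3 -> 3

3


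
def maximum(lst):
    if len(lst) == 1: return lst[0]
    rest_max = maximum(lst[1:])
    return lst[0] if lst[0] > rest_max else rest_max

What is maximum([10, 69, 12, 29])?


maximum([10, 69, 12, 29]): compare 10 with maximum([69, 12, 29])
maximum([69, 12, 29]): compare 69 with maximum([12, 29])
maximum([12, 29]): compare 12 with maximum([29])
maximum([29]) = 29  (base case)
Compare 12 with 29 -> 29
Compare 69 with 29 -> 69
Compare 10 with 69 -> 69

69


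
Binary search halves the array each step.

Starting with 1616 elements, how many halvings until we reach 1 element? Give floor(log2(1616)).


1616 / 2 = 808
808 / 2 = 404
404 / 2 = 202
202 / 2 = 101
101 / 2 = 50
50 / 2 = 25
25 / 2 = 12
12 / 2 = 6
6 / 2 = 3
3 / 2 = 1
Reached 1 after 10 halvings

10


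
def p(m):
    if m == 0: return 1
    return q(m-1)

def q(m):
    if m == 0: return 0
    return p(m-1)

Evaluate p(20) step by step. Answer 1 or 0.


p(20) = q(19)
q(19) = p(18)
p(18) = q(17)
q(17) = p(16)
p(16) = q(15)
q(15) = p(14)
p(14) = q(13)
q(13) = p(12)
p(12) = q(11)
q(11) = p(10)
p(10) = q(9)
q(9) = p(8)
p(8) = q(7)
q(7) = p(6)
p(6) = q(5)
q(5) = p(4)
p(4) = q(3)
q(3) = p(2)
p(2) = q(1)
q(1) = p(0)
p(0) = 1  (base case)
Result: 1

1


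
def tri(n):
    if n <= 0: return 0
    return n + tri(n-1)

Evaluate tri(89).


tri(89)
= 89 + 88 + 87 + 86 + 85 + 84 + 83 + 82 + 81 + 80 + 79 + 78 + 77 + 76 + 75 + 74 + 73 + 72 + 71 + 70 + 69 + 68 + 67 + 66 + 65 + 64 + 63 + 62 + 61 + 60 + 59 + 58 + 57 + 56 + 55 + 54 + 53 + 52 + 51 + 50 + 49 + 48 + 47 + 46 + 45 + 44 + 43 + 42 + 41 + 40 + 39 + 38 + 37 + 36 + 35 + 34 + 33 + 32 + 31 + 30 + 29 + 28 + 27 + 26 + 25 + 24 + 23 + 22 + 21 + 20 + 19 + 18 + 17 + 16 + 15 + 14 + 13 + 12 + 11 + 10 + 9 + 8 + 7 + 6 + 5 + 4 + 3 + 2 + 1 + tri(0)
= 89 + 88 + 87 + 86 + 85 + 84 + 83 + 82 + 81 + 80 + 79 + 78 + 77 + 76 + 75 + 74 + 73 + 72 + 71 + 70 + 69 + 68 + 67 + 66 + 65 + 64 + 63 + 62 + 61 + 60 + 59 + 58 + 57 + 56 + 55 + 54 + 53 + 52 + 51 + 50 + 49 + 48 + 47 + 46 + 45 + 44 + 43 + 42 + 41 + 40 + 39 + 38 + 37 + 36 + 35 + 34 + 33 + 32 + 31 + 30 + 29 + 28 + 27 + 26 + 25 + 24 + 23 + 22 + 21 + 20 + 19 + 18 + 17 + 16 + 15 + 14 + 13 + 12 + 11 + 10 + 9 + 8 + 7 + 6 + 5 + 4 + 3 + 2 + 1 + 0
= 4005

4005


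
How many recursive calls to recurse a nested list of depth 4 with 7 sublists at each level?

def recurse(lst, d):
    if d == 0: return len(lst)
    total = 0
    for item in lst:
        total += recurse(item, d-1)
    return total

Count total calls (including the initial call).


At depth 0 (root): 1 call
At depth 1: each of 1 parents calls recurse on 7 children = 7 calls
At depth 2: each of 7 parents calls recurse on 7 children = 49 calls
At depth 3: each of 49 parents calls recurse on 7 children = 343 calls
At depth 4: each of 343 parents calls recurse on 7 children = 2401 calls
Total: 1 + 7 + 49 + 343 + 2401 = 2801

2801


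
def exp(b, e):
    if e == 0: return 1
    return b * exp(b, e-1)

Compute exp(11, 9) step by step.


exp(11, 9)
= 11 * exp(11, 8)
= 11 * 11 * exp(11, 7)
= 11 * 11 * 11 * exp(11, 6)
= 11 * 11 * 11 * 11 * exp(11, 5)
= 11 * 11 * 11 * 11 * 11 * exp(11, 4)
= 11 * 11 * 11 * 11 * 11 * 11 * exp(11, 3)
= 11 * 11 * 11 * 11 * 11 * 11 * 11 * exp(11, 2)
= 11 * 11 * 11 * 11 * 11 * 11 * 11 * 11 * exp(11, 1)
= 11 * 11 * 11 * 11 * 11 * 11 * 11 * 11 * 11 * exp(11, 0)
= 11 * 11 * 11 * 11 * 11 * 11 * 11 * 11 * 11 * 1
= 2357947691

2357947691


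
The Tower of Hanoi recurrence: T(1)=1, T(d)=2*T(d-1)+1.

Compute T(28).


T(28) = 2 * T(27) + 1
T(27) = 2 * T(26) + 1
T(26) = 2 * T(25) + 1
T(25) = 2 * T(24) + 1
T(24) = 2 * T(23) + 1
T(23) = 2 * T(22) + 1
T(22) = 2 * T(21) + 1
T(21) = 2 * T(20) + 1
T(20) = 2 * T(19) + 1
T(19) = 2 * T(18) + 1
T(18) = 2 * T(17) + 1
T(17) = 2 * T(16) + 1
T(16) = 2 * T(15) + 1
T(15) = 2 * T(14) + 1
T(14) = 2 * T(13) + 1
T(13) = 2 * T(12) + 1
T(12) = 2 * T(11) + 1
T(11) = 2 * T(10) + 1
T(10) = 2 * T(9) + 1
T(9) = 2 * T(8) + 1
T(8) = 2 * T(7) + 1
T(7) = 2 * T(6) + 1
T(6) = 2 * T(5) + 1
T(5) = 2 * T(4) + 1
T(4) = 2 * T(3) + 1
T(3) = 2 * T(2) + 1
T(2) = 2 * T(1) + 1
T(1) = 1  (base case)
T(2) = 2 * 1 + 1 = 3
T(3) = 2 * 3 + 1 = 7
T(4) = 2 * 7 + 1 = 15
T(5) = 2 * 15 + 1 = 31
T(6) = 2 * 31 + 1 = 63
T(7) = 2 * 63 + 1 = 127
T(8) = 2 * 127 + 1 = 255
T(9) = 2 * 255 + 1 = 511
T(10) = 2 * 511 + 1 = 1023
T(11) = 2 * 1023 + 1 = 2047
T(12) = 2 * 2047 + 1 = 4095
T(13) = 2 * 4095 + 1 = 8191
T(14) = 2 * 8191 + 1 = 16383
T(15) = 2 * 16383 + 1 = 32767
T(16) = 2 * 32767 + 1 = 65535
T(17) = 2 * 65535 + 1 = 131071
T(18) = 2 * 131071 + 1 = 262143
T(19) = 2 * 262143 + 1 = 524287
T(20) = 2 * 524287 + 1 = 1048575
T(21) = 2 * 1048575 + 1 = 2097151
T(22) = 2 * 2097151 + 1 = 4194303
T(23) = 2 * 4194303 + 1 = 8388607
T(24) = 2 * 8388607 + 1 = 16777215
T(25) = 2 * 16777215 + 1 = 33554431
T(26) = 2 * 33554431 + 1 = 67108863
T(27) = 2 * 67108863 + 1 = 134217727
T(28) = 2 * 134217727 + 1 = 268435455

268435455


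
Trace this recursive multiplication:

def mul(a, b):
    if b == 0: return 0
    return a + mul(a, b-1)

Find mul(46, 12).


mul(46, 12) = 46 + mul(46, 11)
mul(46, 11) = 46 + mul(46, 10)
mul(46, 10) = 46 + mul(46, 9)
mul(46, 9) = 46 + mul(46, 8)
mul(46, 8) = 46 + mul(46, 7)
mul(46, 7) = 46 + mul(46, 6)
mul(46, 6) = 46 + mul(46, 5)
mul(46, 5) = 46 + mul(46, 4)
mul(46, 4) = 46 + mul(46, 3)
mul(46, 3) = 46 + mul(46, 2)
mul(46, 2) = 46 + mul(46, 1)
mul(46, 1) = 46 + mul(46, 0)
mul(46, 0) = 0  (base case)
Total: 46 + 46 + 46 + 46 + 46 + 46 + 46 + 46 + 46 + 46 + 46 + 46 + 0 = 552

552


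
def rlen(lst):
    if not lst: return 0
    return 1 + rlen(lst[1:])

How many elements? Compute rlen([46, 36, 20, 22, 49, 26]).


rlen([46, 36, 20, 22, 49, 26]) = 1 + rlen([36, 20, 22, 49, 26])
rlen([36, 20, 22, 49, 26]) = 1 + rlen([20, 22, 49, 26])
rlen([20, 22, 49, 26]) = 1 + rlen([22, 49, 26])
rlen([22, 49, 26]) = 1 + rlen([49, 26])
rlen([49, 26]) = 1 + rlen([26])
rlen([26]) = 1 + rlen([])
rlen([]) = 0  (base case)
Unwinding: 1 + 1 + 1 + 1 + 1 + 1 + 0 = 6

6


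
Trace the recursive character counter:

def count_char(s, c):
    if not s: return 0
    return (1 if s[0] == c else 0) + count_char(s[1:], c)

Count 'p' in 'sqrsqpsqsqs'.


s[0]='s' != 'p' -> 0
s[0]='q' != 'p' -> 0
s[0]='r' != 'p' -> 0
s[0]='s' != 'p' -> 0
s[0]='q' != 'p' -> 0
s[0]='p' == 'p' -> 1
s[0]='s' != 'p' -> 0
s[0]='q' != 'p' -> 0
s[0]='s' != 'p' -> 0
s[0]='q' != 'p' -> 0
s[0]='s' != 'p' -> 0
Sum: 0 + 0 + 0 + 0 + 0 + 1 + 0 + 0 + 0 + 0 + 0 = 1

1


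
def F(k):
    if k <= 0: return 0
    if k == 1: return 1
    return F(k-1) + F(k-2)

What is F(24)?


Computing F(24) bottom-up:
F(0) = 0
F(1) = 1
F(2) = F(1) + F(0) = 1 + 0 = 1
F(3) = F(2) + F(1) = 1 + 1 = 2
F(4) = F(3) + F(2) = 2 + 1 = 3
F(5) = F(4) + F(3) = 3 + 2 = 5
F(6) = F(5) + F(4) = 5 + 3 = 8
F(7) = F(6) + F(5) = 8 + 5 = 13
F(8) = F(7) + F(6) = 13 + 8 = 21
F(9) = F(8) + F(7) = 21 + 13 = 34
F(10) = F(9) + F(8) = 34 + 21 = 55
F(11) = F(10) + F(9) = 55 + 34 = 89
F(12) = F(11) + F(10) = 89 + 55 = 144
F(13) = F(12) + F(11) = 144 + 89 = 233
F(14) = F(13) + F(12) = 233 + 144 = 377
F(15) = F(14) + F(13) = 377 + 233 = 610
F(16) = F(15) + F(14) = 610 + 377 = 987
F(17) = F(16) + F(15) = 987 + 610 = 1597
F(18) = F(17) + F(16) = 1597 + 987 = 2584
F(19) = F(18) + F(17) = 2584 + 1597 = 4181
F(20) = F(19) + F(18) = 4181 + 2584 = 6765
F(21) = F(20) + F(19) = 6765 + 4181 = 10946
F(22) = F(21) + F(20) = 10946 + 6765 = 17711
F(23) = F(22) + F(21) = 17711 + 10946 = 28657
F(24) = F(23) + F(22) = 28657 + 17711 = 46368

46368


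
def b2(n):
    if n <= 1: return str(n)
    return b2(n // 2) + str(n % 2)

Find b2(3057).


b2(3057) = b2(1528) + '1'
b2(1528) = b2(764) + '0'
b2(764) = b2(382) + '0'
b2(382) = b2(191) + '0'
b2(191) = b2(95) + '1'
b2(95) = b2(47) + '1'
b2(47) = b2(23) + '1'
b2(23) = b2(11) + '1'
b2(11) = b2(5) + '1'
b2(5) = b2(2) + '1'
b2(2) = b2(1) + '0'
b2(1) = '1'  (base case)
Concatenating: '1' + '0' + '1' + '1' + '1' + '1' + '1' + '1' + '0' + '0' + '0' + '1' = '101111110001'

101111110001


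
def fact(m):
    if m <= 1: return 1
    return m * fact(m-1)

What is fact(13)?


fact(13)
= 13 * fact(12)
= 13 * 12 * fact(11)
= 13 * 12 * 11 * fact(10)
= 13 * 12 * 11 * 10 * fact(9)
= 13 * 12 * 11 * 10 * 9 * fact(8)
= 13 * 12 * 11 * 10 * 9 * 8 * fact(7)
= 13 * 12 * 11 * 10 * 9 * 8 * 7 * fact(6)
= 13 * 12 * 11 * 10 * 9 * 8 * 7 * 6 * fact(5)
= 13 * 12 * 11 * 10 * 9 * 8 * 7 * 6 * 5 * fact(4)
= 13 * 12 * 11 * 10 * 9 * 8 * 7 * 6 * 5 * 4 * fact(3)
= 13 * 12 * 11 * 10 * 9 * 8 * 7 * 6 * 5 * 4 * 3 * fact(2)
= 13 * 12 * 11 * 10 * 9 * 8 * 7 * 6 * 5 * 4 * 3 * 2 * fact(1)
= 13 * 12 * 11 * 10 * 9 * 8 * 7 * 6 * 5 * 4 * 3 * 2 * 1
= 6227020800

6227020800


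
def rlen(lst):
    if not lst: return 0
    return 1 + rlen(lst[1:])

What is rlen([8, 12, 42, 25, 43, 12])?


rlen([8, 12, 42, 25, 43, 12]) = 1 + rlen([12, 42, 25, 43, 12])
rlen([12, 42, 25, 43, 12]) = 1 + rlen([42, 25, 43, 12])
rlen([42, 25, 43, 12]) = 1 + rlen([25, 43, 12])
rlen([25, 43, 12]) = 1 + rlen([43, 12])
rlen([43, 12]) = 1 + rlen([12])
rlen([12]) = 1 + rlen([])
rlen([]) = 0  (base case)
Unwinding: 1 + 1 + 1 + 1 + 1 + 1 + 0 = 6

6


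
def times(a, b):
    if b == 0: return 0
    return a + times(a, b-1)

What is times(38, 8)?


times(38, 8) = 38 + times(38, 7)
times(38, 7) = 38 + times(38, 6)
times(38, 6) = 38 + times(38, 5)
times(38, 5) = 38 + times(38, 4)
times(38, 4) = 38 + times(38, 3)
times(38, 3) = 38 + times(38, 2)
times(38, 2) = 38 + times(38, 1)
times(38, 1) = 38 + times(38, 0)
times(38, 0) = 0  (base case)
Total: 38 + 38 + 38 + 38 + 38 + 38 + 38 + 38 + 0 = 304

304


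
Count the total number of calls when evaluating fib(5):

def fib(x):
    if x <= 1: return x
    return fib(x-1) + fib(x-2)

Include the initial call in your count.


Let C(n) = total calls for fib(n)
C(0) = 1, C(1) = 1
C(2) = 1 + C(1) + C(0) = 1 + 1 + 1 = 3
C(3) = 1 + C(2) + C(1) = 1 + 3 + 1 = 5
C(4) = 1 + C(3) + C(2) = 1 + 5 + 3 = 9
C(5) = 1 + C(4) + C(3) = 1 + 9 + 5 = 15

15


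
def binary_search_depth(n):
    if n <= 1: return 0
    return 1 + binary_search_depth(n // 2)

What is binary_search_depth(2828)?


2828 / 2 = 1414
1414 / 2 = 707
707 / 2 = 353
353 / 2 = 176
176 / 2 = 88
88 / 2 = 44
44 / 2 = 22
22 / 2 = 11
11 / 2 = 5
5 / 2 = 2
2 / 2 = 1
Reached 1 after 11 halvings

11


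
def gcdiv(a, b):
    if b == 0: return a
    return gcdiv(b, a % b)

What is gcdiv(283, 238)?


gcdiv(283, 238) = gcdiv(238, 45)
gcdiv(238, 45) = gcdiv(45, 13)
gcdiv(45, 13) = gcdiv(13, 6)
gcdiv(13, 6) = gcdiv(6, 1)
gcdiv(6, 1) = gcdiv(1, 0)
gcdiv(1, 0) = 1  (base case)

1


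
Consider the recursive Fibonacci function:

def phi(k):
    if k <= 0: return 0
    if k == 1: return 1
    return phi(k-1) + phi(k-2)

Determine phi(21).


Computing phi(21) bottom-up:
phi(0) = 0
phi(1) = 1
phi(2) = phi(1) + phi(0) = 1 + 0 = 1
phi(3) = phi(2) + phi(1) = 1 + 1 = 2
phi(4) = phi(3) + phi(2) = 2 + 1 = 3
phi(5) = phi(4) + phi(3) = 3 + 2 = 5
phi(6) = phi(5) + phi(4) = 5 + 3 = 8
phi(7) = phi(6) + phi(5) = 8 + 5 = 13
phi(8) = phi(7) + phi(6) = 13 + 8 = 21
phi(9) = phi(8) + phi(7) = 21 + 13 = 34
phi(10) = phi(9) + phi(8) = 34 + 21 = 55
phi(11) = phi(10) + phi(9) = 55 + 34 = 89
phi(12) = phi(11) + phi(10) = 89 + 55 = 144
phi(13) = phi(12) + phi(11) = 144 + 89 = 233
phi(14) = phi(13) + phi(12) = 233 + 144 = 377
phi(15) = phi(14) + phi(13) = 377 + 233 = 610
phi(16) = phi(15) + phi(14) = 610 + 377 = 987
phi(17) = phi(16) + phi(15) = 987 + 610 = 1597
phi(18) = phi(17) + phi(16) = 1597 + 987 = 2584
phi(19) = phi(18) + phi(17) = 2584 + 1597 = 4181
phi(20) = phi(19) + phi(18) = 4181 + 2584 = 6765
phi(21) = phi(20) + phi(19) = 6765 + 4181 = 10946

10946


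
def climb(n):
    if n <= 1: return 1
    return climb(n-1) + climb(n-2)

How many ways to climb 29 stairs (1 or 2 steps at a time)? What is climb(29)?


Building up from base cases:
climb(0) = 1
climb(1) = 1
climb(2) = climb(1) + climb(0) = 1 + 1 = 2
climb(3) = climb(2) + climb(1) = 2 + 1 = 3
climb(4) = climb(3) + climb(2) = 3 + 2 = 5
climb(5) = climb(4) + climb(3) = 5 + 3 = 8
climb(6) = climb(5) + climb(4) = 8 + 5 = 13
climb(7) = climb(6) + climb(5) = 13 + 8 = 21
climb(8) = climb(7) + climb(6) = 21 + 13 = 34
climb(9) = climb(8) + climb(7) = 34 + 21 = 55
climb(10) = climb(9) + climb(8) = 55 + 34 = 89
climb(11) = climb(10) + climb(9) = 89 + 55 = 144
climb(12) = climb(11) + climb(10) = 144 + 89 = 233
climb(13) = climb(12) + climb(11) = 233 + 144 = 377
climb(14) = climb(13) + climb(12) = 377 + 233 = 610
climb(15) = climb(14) + climb(13) = 610 + 377 = 987
climb(16) = climb(15) + climb(14) = 987 + 610 = 1597
climb(17) = climb(16) + climb(15) = 1597 + 987 = 2584
climb(18) = climb(17) + climb(16) = 2584 + 1597 = 4181
climb(19) = climb(18) + climb(17) = 4181 + 2584 = 6765
climb(20) = climb(19) + climb(18) = 6765 + 4181 = 10946
climb(21) = climb(20) + climb(19) = 10946 + 6765 = 17711
climb(22) = climb(21) + climb(20) = 17711 + 10946 = 28657
climb(23) = climb(22) + climb(21) = 28657 + 17711 = 46368
climb(24) = climb(23) + climb(22) = 46368 + 28657 = 75025
climb(25) = climb(24) + climb(23) = 75025 + 46368 = 121393
climb(26) = climb(25) + climb(24) = 121393 + 75025 = 196418
climb(27) = climb(26) + climb(25) = 196418 + 121393 = 317811
climb(28) = climb(27) + climb(26) = 317811 + 196418 = 514229
climb(29) = climb(28) + climb(27) = 514229 + 317811 = 832040

832040


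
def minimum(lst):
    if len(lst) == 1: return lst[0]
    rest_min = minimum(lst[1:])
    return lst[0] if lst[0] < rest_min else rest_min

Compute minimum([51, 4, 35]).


minimum([51, 4, 35]): compare 51 with minimum([4, 35])
minimum([4, 35]): compare 4 with minimum([35])
minimum([35]) = 35  (base case)
Compare 4 with 35 -> 4
Compare 51 with 4 -> 4

4


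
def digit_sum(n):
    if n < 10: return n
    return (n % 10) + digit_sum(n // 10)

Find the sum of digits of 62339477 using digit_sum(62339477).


digit_sum(62339477) = 7 + digit_sum(6233947)
digit_sum(6233947) = 7 + digit_sum(623394)
digit_sum(623394) = 4 + digit_sum(62339)
digit_sum(62339) = 9 + digit_sum(6233)
digit_sum(6233) = 3 + digit_sum(623)
digit_sum(623) = 3 + digit_sum(62)
digit_sum(62) = 2 + digit_sum(6)
digit_sum(6) = 6  (base case)
Total: 7 + 7 + 4 + 9 + 3 + 3 + 2 + 6 = 41

41


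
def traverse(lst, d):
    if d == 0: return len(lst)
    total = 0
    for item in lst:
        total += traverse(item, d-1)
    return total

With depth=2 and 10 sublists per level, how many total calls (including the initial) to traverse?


At depth 0 (root): 1 call
At depth 1: each of 1 parents calls traverse on 10 children = 10 calls
At depth 2: each of 10 parents calls traverse on 10 children = 100 calls
Total: 1 + 10 + 100 = 111

111


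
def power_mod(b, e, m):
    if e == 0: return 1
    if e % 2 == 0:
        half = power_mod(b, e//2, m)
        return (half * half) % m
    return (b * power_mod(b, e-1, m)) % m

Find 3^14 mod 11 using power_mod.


power_mod(3, 14, 11): e is even, compute power_mod(3, 7, 11)
  power_mod(3, 7, 11): e is odd, compute power_mod(3, 6, 11)
    power_mod(3, 6, 11): e is even, compute power_mod(3, 3, 11)
      power_mod(3, 3, 11): e is odd, compute power_mod(3, 2, 11)
        power_mod(3, 2, 11): e is even, compute power_mod(3, 1, 11)
          power_mod(3, 1, 11): e is odd, compute power_mod(3, 0, 11)
          power_mod(3, 0, 11) = 1
          (3 * 1) % 11 = 3
        half=3, (3*3) % 11 = 9
      (3 * 9) % 11 = 5
    half=5, (5*5) % 11 = 3
  (3 * 3) % 11 = 9
half=9, (9*9) % 11 = 4

4


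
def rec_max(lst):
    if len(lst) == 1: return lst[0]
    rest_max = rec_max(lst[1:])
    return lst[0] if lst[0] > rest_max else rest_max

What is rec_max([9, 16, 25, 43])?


rec_max([9, 16, 25, 43]): compare 9 with rec_max([16, 25, 43])
rec_max([16, 25, 43]): compare 16 with rec_max([25, 43])
rec_max([25, 43]): compare 25 with rec_max([43])
rec_max([43]) = 43  (base case)
Compare 25 with 43 -> 43
Compare 16 with 43 -> 43
Compare 9 with 43 -> 43

43


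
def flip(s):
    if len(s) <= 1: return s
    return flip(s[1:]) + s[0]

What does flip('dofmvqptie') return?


flip('dofmvqptie') = flip('ofmvqptie') + 'd'
flip('ofmvqptie') = flip('fmvqptie') + 'o'
flip('fmvqptie') = flip('mvqptie') + 'f'
flip('mvqptie') = flip('vqptie') + 'm'
flip('vqptie') = flip('qptie') + 'v'
flip('qptie') = flip('ptie') + 'q'
flip('ptie') = flip('tie') + 'p'
flip('tie') = flip('ie') + 't'
flip('ie') = flip('e') + 'i'
flip('e') = 'e'  (base case)
Concatenating: 'e' + 'i' + 't' + 'p' + 'q' + 'v' + 'm' + 'f' + 'o' + 'd' = 'eitpqvmfod'

eitpqvmfod


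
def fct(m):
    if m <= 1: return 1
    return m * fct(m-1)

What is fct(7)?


fct(7)
= 7 * fct(6)
= 7 * 6 * fct(5)
= 7 * 6 * 5 * fct(4)
= 7 * 6 * 5 * 4 * fct(3)
= 7 * 6 * 5 * 4 * 3 * fct(2)
= 7 * 6 * 5 * 4 * 3 * 2 * fct(1)
= 7 * 6 * 5 * 4 * 3 * 2 * 1
= 5040

5040


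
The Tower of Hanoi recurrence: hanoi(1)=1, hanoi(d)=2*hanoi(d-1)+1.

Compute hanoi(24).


hanoi(24) = 2 * hanoi(23) + 1
hanoi(23) = 2 * hanoi(22) + 1
hanoi(22) = 2 * hanoi(21) + 1
hanoi(21) = 2 * hanoi(20) + 1
hanoi(20) = 2 * hanoi(19) + 1
hanoi(19) = 2 * hanoi(18) + 1
hanoi(18) = 2 * hanoi(17) + 1
hanoi(17) = 2 * hanoi(16) + 1
hanoi(16) = 2 * hanoi(15) + 1
hanoi(15) = 2 * hanoi(14) + 1
hanoi(14) = 2 * hanoi(13) + 1
hanoi(13) = 2 * hanoi(12) + 1
hanoi(12) = 2 * hanoi(11) + 1
hanoi(11) = 2 * hanoi(10) + 1
hanoi(10) = 2 * hanoi(9) + 1
hanoi(9) = 2 * hanoi(8) + 1
hanoi(8) = 2 * hanoi(7) + 1
hanoi(7) = 2 * hanoi(6) + 1
hanoi(6) = 2 * hanoi(5) + 1
hanoi(5) = 2 * hanoi(4) + 1
hanoi(4) = 2 * hanoi(3) + 1
hanoi(3) = 2 * hanoi(2) + 1
hanoi(2) = 2 * hanoi(1) + 1
hanoi(1) = 1  (base case)
hanoi(2) = 2 * 1 + 1 = 3
hanoi(3) = 2 * 3 + 1 = 7
hanoi(4) = 2 * 7 + 1 = 15
hanoi(5) = 2 * 15 + 1 = 31
hanoi(6) = 2 * 31 + 1 = 63
hanoi(7) = 2 * 63 + 1 = 127
hanoi(8) = 2 * 127 + 1 = 255
hanoi(9) = 2 * 255 + 1 = 511
hanoi(10) = 2 * 511 + 1 = 1023
hanoi(11) = 2 * 1023 + 1 = 2047
hanoi(12) = 2 * 2047 + 1 = 4095
hanoi(13) = 2 * 4095 + 1 = 8191
hanoi(14) = 2 * 8191 + 1 = 16383
hanoi(15) = 2 * 16383 + 1 = 32767
hanoi(16) = 2 * 32767 + 1 = 65535
hanoi(17) = 2 * 65535 + 1 = 131071
hanoi(18) = 2 * 131071 + 1 = 262143
hanoi(19) = 2 * 262143 + 1 = 524287
hanoi(20) = 2 * 524287 + 1 = 1048575
hanoi(21) = 2 * 1048575 + 1 = 2097151
hanoi(22) = 2 * 2097151 + 1 = 4194303
hanoi(23) = 2 * 4194303 + 1 = 8388607
hanoi(24) = 2 * 8388607 + 1 = 16777215

16777215


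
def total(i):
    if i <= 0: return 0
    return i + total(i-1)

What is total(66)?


total(66)
= 66 + 65 + 64 + 63 + 62 + 61 + 60 + 59 + 58 + 57 + 56 + 55 + 54 + 53 + 52 + 51 + 50 + 49 + 48 + 47 + 46 + 45 + 44 + 43 + 42 + 41 + 40 + 39 + 38 + 37 + 36 + 35 + 34 + 33 + 32 + 31 + 30 + 29 + 28 + 27 + 26 + 25 + 24 + 23 + 22 + 21 + 20 + 19 + 18 + 17 + 16 + 15 + 14 + 13 + 12 + 11 + 10 + 9 + 8 + 7 + 6 + 5 + 4 + 3 + 2 + 1 + total(0)
= 66 + 65 + 64 + 63 + 62 + 61 + 60 + 59 + 58 + 57 + 56 + 55 + 54 + 53 + 52 + 51 + 50 + 49 + 48 + 47 + 46 + 45 + 44 + 43 + 42 + 41 + 40 + 39 + 38 + 37 + 36 + 35 + 34 + 33 + 32 + 31 + 30 + 29 + 28 + 27 + 26 + 25 + 24 + 23 + 22 + 21 + 20 + 19 + 18 + 17 + 16 + 15 + 14 + 13 + 12 + 11 + 10 + 9 + 8 + 7 + 6 + 5 + 4 + 3 + 2 + 1 + 0
= 2211

2211


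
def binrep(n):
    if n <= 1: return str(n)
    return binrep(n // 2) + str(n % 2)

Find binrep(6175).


binrep(6175) = binrep(3087) + '1'
binrep(3087) = binrep(1543) + '1'
binrep(1543) = binrep(771) + '1'
binrep(771) = binrep(385) + '1'
binrep(385) = binrep(192) + '1'
binrep(192) = binrep(96) + '0'
binrep(96) = binrep(48) + '0'
binrep(48) = binrep(24) + '0'
binrep(24) = binrep(12) + '0'
binrep(12) = binrep(6) + '0'
binrep(6) = binrep(3) + '0'
binrep(3) = binrep(1) + '1'
binrep(1) = '1'  (base case)
Concatenating: '1' + '1' + '0' + '0' + '0' + '0' + '0' + '0' + '1' + '1' + '1' + '1' + '1' = '1100000011111'

1100000011111


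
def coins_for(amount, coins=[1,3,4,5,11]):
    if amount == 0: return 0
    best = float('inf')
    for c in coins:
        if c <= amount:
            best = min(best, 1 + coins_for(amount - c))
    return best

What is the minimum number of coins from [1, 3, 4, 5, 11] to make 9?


Building up with DP:
coins_for(0) = 0
coins_for(1) = min(1+coins_for(0)=1+0=1) = 1
coins_for(2) = min(1+coins_for(1)=1+1=2) = 2
coins_for(3) = min(1+coins_for(2)=1+2=3, 1+coins_for(0)=1+0=1) = 1
coins_for(4) = min(1+coins_for(3)=1+1=2, 1+coins_for(1)=1+1=2, 1+coins_for(0)=1+0=1) = 1
coins_for(5) = min(1+coins_for(4)=1+1=2, 1+coins_for(2)=1+2=3, 1+coins_for(1)=1+1=2, 1+coins_for(0)=1+0=1) = 1
coins_for(6) = min(1+coins_for(5)=1+1=2, 1+coins_for(3)=1+1=2, 1+coins_for(2)=1+2=3, 1+coins_for(1)=1+1=2) = 2
coins_for(7) = min(1+coins_for(6)=1+2=3, 1+coins_for(4)=1+1=2, 1+coins_for(3)=1+1=2, 1+coins_for(2)=1+2=3) = 2
coins_for(8) = min(1+coins_for(7)=1+2=3, 1+coins_for(5)=1+1=2, 1+coins_for(4)=1+1=2, 1+coins_for(3)=1+1=2) = 2
coins_for(9) = min(1+coins_for(8)=1+2=3, 1+coins_for(6)=1+2=3, 1+coins_for(5)=1+1=2, 1+coins_for(4)=1+1=2) = 2

2


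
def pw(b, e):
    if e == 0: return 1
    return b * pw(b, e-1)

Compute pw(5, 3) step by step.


pw(5, 3)
= 5 * pw(5, 2)
= 5 * 5 * pw(5, 1)
= 5 * 5 * 5 * pw(5, 0)
= 5 * 5 * 5 * 1
= 125

125


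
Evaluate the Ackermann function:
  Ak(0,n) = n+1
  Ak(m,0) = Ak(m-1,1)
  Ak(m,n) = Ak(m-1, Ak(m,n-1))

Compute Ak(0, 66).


Ak(0, 66) = 67
Result: Ak(0, 66) = 67

67


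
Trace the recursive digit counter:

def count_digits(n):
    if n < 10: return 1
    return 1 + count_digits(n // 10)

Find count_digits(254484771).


count_digits(254484771) = 1 + count_digits(25448477)
count_digits(25448477) = 1 + count_digits(2544847)
count_digits(2544847) = 1 + count_digits(254484)
count_digits(254484) = 1 + count_digits(25448)
count_digits(25448) = 1 + count_digits(2544)
count_digits(2544) = 1 + count_digits(254)
count_digits(254) = 1 + count_digits(25)
count_digits(25) = 1 + count_digits(2)
count_digits(2) = 1  (base case: 2 < 10)
Unwinding: 1 + 1 + 1 + 1 + 1 + 1 + 1 + 1 + 1 = 9

9


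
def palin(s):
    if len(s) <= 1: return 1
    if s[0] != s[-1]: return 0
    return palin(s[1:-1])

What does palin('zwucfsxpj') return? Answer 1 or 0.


palin('zwucfsxpj'): s[0]='z' != s[-1]='j' -> return 0
Result: 0 (not a palindrome)

0


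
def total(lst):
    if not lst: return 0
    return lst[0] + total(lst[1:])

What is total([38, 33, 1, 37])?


total([38, 33, 1, 37]) = 38 + total([33, 1, 37])
total([33, 1, 37]) = 33 + total([1, 37])
total([1, 37]) = 1 + total([37])
total([37]) = 37 + total([])
total([]) = 0  (base case)
Total: 38 + 33 + 1 + 37 + 0 = 109

109


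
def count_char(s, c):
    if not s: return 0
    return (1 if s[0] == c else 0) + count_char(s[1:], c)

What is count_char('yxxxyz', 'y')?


s[0]='y' == 'y' -> 1
s[0]='x' != 'y' -> 0
s[0]='x' != 'y' -> 0
s[0]='x' != 'y' -> 0
s[0]='y' == 'y' -> 1
s[0]='z' != 'y' -> 0
Sum: 1 + 0 + 0 + 0 + 1 + 0 = 2

2


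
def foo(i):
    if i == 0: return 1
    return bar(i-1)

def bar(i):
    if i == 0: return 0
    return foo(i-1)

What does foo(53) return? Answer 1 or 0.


foo(53) = bar(52)
bar(52) = foo(51)
foo(51) = bar(50)
bar(50) = foo(49)
foo(49) = bar(48)
bar(48) = foo(47)
foo(47) = bar(46)
bar(46) = foo(45)
foo(45) = bar(44)
bar(44) = foo(43)
foo(43) = bar(42)
bar(42) = foo(41)
foo(41) = bar(40)
bar(40) = foo(39)
foo(39) = bar(38)
bar(38) = foo(37)
foo(37) = bar(36)
bar(36) = foo(35)
foo(35) = bar(34)
bar(34) = foo(33)
foo(33) = bar(32)
bar(32) = foo(31)
foo(31) = bar(30)
bar(30) = foo(29)
foo(29) = bar(28)
bar(28) = foo(27)
foo(27) = bar(26)
bar(26) = foo(25)
foo(25) = bar(24)
bar(24) = foo(23)
foo(23) = bar(22)
bar(22) = foo(21)
foo(21) = bar(20)
bar(20) = foo(19)
foo(19) = bar(18)
bar(18) = foo(17)
foo(17) = bar(16)
bar(16) = foo(15)
foo(15) = bar(14)
bar(14) = foo(13)
foo(13) = bar(12)
bar(12) = foo(11)
foo(11) = bar(10)
bar(10) = foo(9)
foo(9) = bar(8)
bar(8) = foo(7)
foo(7) = bar(6)
bar(6) = foo(5)
foo(5) = bar(4)
bar(4) = foo(3)
foo(3) = bar(2)
bar(2) = foo(1)
foo(1) = bar(0)
bar(0) = 0  (base case)
Result: 0

0


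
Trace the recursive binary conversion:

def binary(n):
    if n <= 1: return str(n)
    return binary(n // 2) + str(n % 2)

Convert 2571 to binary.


binary(2571) = binary(1285) + '1'
binary(1285) = binary(642) + '1'
binary(642) = binary(321) + '0'
binary(321) = binary(160) + '1'
binary(160) = binary(80) + '0'
binary(80) = binary(40) + '0'
binary(40) = binary(20) + '0'
binary(20) = binary(10) + '0'
binary(10) = binary(5) + '0'
binary(5) = binary(2) + '1'
binary(2) = binary(1) + '0'
binary(1) = '1'  (base case)
Concatenating: '1' + '0' + '1' + '0' + '0' + '0' + '0' + '0' + '1' + '0' + '1' + '1' = '101000001011'

101000001011


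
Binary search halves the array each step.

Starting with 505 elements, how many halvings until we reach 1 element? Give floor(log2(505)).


505 / 2 = 252
252 / 2 = 126
126 / 2 = 63
63 / 2 = 31
31 / 2 = 15
15 / 2 = 7
7 / 2 = 3
3 / 2 = 1
Reached 1 after 8 halvings

8


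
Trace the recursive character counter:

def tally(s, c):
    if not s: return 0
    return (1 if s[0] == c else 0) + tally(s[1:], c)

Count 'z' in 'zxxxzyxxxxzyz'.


s[0]='z' == 'z' -> 1
s[0]='x' != 'z' -> 0
s[0]='x' != 'z' -> 0
s[0]='x' != 'z' -> 0
s[0]='z' == 'z' -> 1
s[0]='y' != 'z' -> 0
s[0]='x' != 'z' -> 0
s[0]='x' != 'z' -> 0
s[0]='x' != 'z' -> 0
s[0]='x' != 'z' -> 0
s[0]='z' == 'z' -> 1
s[0]='y' != 'z' -> 0
s[0]='z' == 'z' -> 1
Sum: 1 + 0 + 0 + 0 + 1 + 0 + 0 + 0 + 0 + 0 + 1 + 0 + 1 = 4

4


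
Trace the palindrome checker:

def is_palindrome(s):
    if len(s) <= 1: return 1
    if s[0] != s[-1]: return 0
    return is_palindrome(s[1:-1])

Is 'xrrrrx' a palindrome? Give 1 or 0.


is_palindrome('xrrrrx'): s[0]='x' == s[-1]='x' -> check is_palindrome('rrrr')
is_palindrome('rrrr'): s[0]='r' == s[-1]='r' -> check is_palindrome('rr')
is_palindrome('rr'): s[0]='r' == s[-1]='r' -> check is_palindrome('')
is_palindrome(''): len <= 1 -> return 1  (base case)
Result: 1 (palindrome)

1


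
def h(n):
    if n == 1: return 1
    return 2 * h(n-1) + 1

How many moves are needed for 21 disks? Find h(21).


h(21) = 2 * h(20) + 1
h(20) = 2 * h(19) + 1
h(19) = 2 * h(18) + 1
h(18) = 2 * h(17) + 1
h(17) = 2 * h(16) + 1
h(16) = 2 * h(15) + 1
h(15) = 2 * h(14) + 1
h(14) = 2 * h(13) + 1
h(13) = 2 * h(12) + 1
h(12) = 2 * h(11) + 1
h(11) = 2 * h(10) + 1
h(10) = 2 * h(9) + 1
h(9) = 2 * h(8) + 1
h(8) = 2 * h(7) + 1
h(7) = 2 * h(6) + 1
h(6) = 2 * h(5) + 1
h(5) = 2 * h(4) + 1
h(4) = 2 * h(3) + 1
h(3) = 2 * h(2) + 1
h(2) = 2 * h(1) + 1
h(1) = 1  (base case)
h(2) = 2 * 1 + 1 = 3
h(3) = 2 * 3 + 1 = 7
h(4) = 2 * 7 + 1 = 15
h(5) = 2 * 15 + 1 = 31
h(6) = 2 * 31 + 1 = 63
h(7) = 2 * 63 + 1 = 127
h(8) = 2 * 127 + 1 = 255
h(9) = 2 * 255 + 1 = 511
h(10) = 2 * 511 + 1 = 1023
h(11) = 2 * 1023 + 1 = 2047
h(12) = 2 * 2047 + 1 = 4095
h(13) = 2 * 4095 + 1 = 8191
h(14) = 2 * 8191 + 1 = 16383
h(15) = 2 * 16383 + 1 = 32767
h(16) = 2 * 32767 + 1 = 65535
h(17) = 2 * 65535 + 1 = 131071
h(18) = 2 * 131071 + 1 = 262143
h(19) = 2 * 262143 + 1 = 524287
h(20) = 2 * 524287 + 1 = 1048575
h(21) = 2 * 1048575 + 1 = 2097151

2097151


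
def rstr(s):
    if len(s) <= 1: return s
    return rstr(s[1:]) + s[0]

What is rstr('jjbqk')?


rstr('jjbqk') = rstr('jbqk') + 'j'
rstr('jbqk') = rstr('bqk') + 'j'
rstr('bqk') = rstr('qk') + 'b'
rstr('qk') = rstr('k') + 'q'
rstr('k') = 'k'  (base case)
Concatenating: 'k' + 'q' + 'b' + 'j' + 'j' = 'kqbjj'

kqbjj


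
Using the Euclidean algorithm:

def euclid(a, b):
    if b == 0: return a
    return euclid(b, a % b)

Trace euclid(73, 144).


euclid(73, 144) = euclid(144, 73)
euclid(144, 73) = euclid(73, 71)
euclid(73, 71) = euclid(71, 2)
euclid(71, 2) = euclid(2, 1)
euclid(2, 1) = euclid(1, 0)
euclid(1, 0) = 1  (base case)

1


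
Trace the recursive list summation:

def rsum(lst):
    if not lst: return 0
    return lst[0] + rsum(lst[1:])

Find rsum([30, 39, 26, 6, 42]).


rsum([30, 39, 26, 6, 42]) = 30 + rsum([39, 26, 6, 42])
rsum([39, 26, 6, 42]) = 39 + rsum([26, 6, 42])
rsum([26, 6, 42]) = 26 + rsum([6, 42])
rsum([6, 42]) = 6 + rsum([42])
rsum([42]) = 42 + rsum([])
rsum([]) = 0  (base case)
Total: 30 + 39 + 26 + 6 + 42 + 0 = 143

143


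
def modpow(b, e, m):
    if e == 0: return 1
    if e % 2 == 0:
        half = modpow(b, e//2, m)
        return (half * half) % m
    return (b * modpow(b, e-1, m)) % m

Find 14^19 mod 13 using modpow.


modpow(14, 19, 13): e is odd, compute modpow(14, 18, 13)
  modpow(14, 18, 13): e is even, compute modpow(14, 9, 13)
    modpow(14, 9, 13): e is odd, compute modpow(14, 8, 13)
      modpow(14, 8, 13): e is even, compute modpow(14, 4, 13)
        modpow(14, 4, 13): e is even, compute modpow(14, 2, 13)
          modpow(14, 2, 13): e is even, compute modpow(14, 1, 13)
          modpow(14, 1, 13): e is odd, compute modpow(14, 0, 13)
          modpow(14, 0, 13) = 1
          (14 * 1) % 13 = 1
          half=1, (1*1) % 13 = 1
        half=1, (1*1) % 13 = 1
      half=1, (1*1) % 13 = 1
    (14 * 1) % 13 = 1
  half=1, (1*1) % 13 = 1
(14 * 1) % 13 = 1

1


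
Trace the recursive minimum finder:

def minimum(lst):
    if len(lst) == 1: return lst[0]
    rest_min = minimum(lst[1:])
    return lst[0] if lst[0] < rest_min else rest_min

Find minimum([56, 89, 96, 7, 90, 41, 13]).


minimum([56, 89, 96, 7, 90, 41, 13]): compare 56 with minimum([89, 96, 7, 90, 41, 13])
minimum([89, 96, 7, 90, 41, 13]): compare 89 with minimum([96, 7, 90, 41, 13])
minimum([96, 7, 90, 41, 13]): compare 96 with minimum([7, 90, 41, 13])
minimum([7, 90, 41, 13]): compare 7 with minimum([90, 41, 13])
minimum([90, 41, 13]): compare 90 with minimum([41, 13])
minimum([41, 13]): compare 41 with minimum([13])
minimum([13]) = 13  (base case)
Compare 41 with 13 -> 13
Compare 90 with 13 -> 13
Compare 7 with 13 -> 7
Compare 96 with 7 -> 7
Compare 89 with 7 -> 7
Compare 56 with 7 -> 7

7


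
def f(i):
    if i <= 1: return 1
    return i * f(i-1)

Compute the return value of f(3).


f(3)
= 3 * f(2)
= 3 * 2 * f(1)
= 3 * 2 * 1
= 6

6


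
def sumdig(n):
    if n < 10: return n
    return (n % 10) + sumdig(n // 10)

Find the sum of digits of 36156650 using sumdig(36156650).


sumdig(36156650) = 0 + sumdig(3615665)
sumdig(3615665) = 5 + sumdig(361566)
sumdig(361566) = 6 + sumdig(36156)
sumdig(36156) = 6 + sumdig(3615)
sumdig(3615) = 5 + sumdig(361)
sumdig(361) = 1 + sumdig(36)
sumdig(36) = 6 + sumdig(3)
sumdig(3) = 3  (base case)
Total: 0 + 5 + 6 + 6 + 5 + 1 + 6 + 3 = 32

32


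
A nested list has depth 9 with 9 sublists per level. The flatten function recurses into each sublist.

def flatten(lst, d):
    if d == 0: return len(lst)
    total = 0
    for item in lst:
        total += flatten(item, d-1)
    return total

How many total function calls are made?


At depth 0 (root): 1 call
At depth 1: each of 1 parents calls flatten on 9 children = 9 calls
At depth 2: each of 9 parents calls flatten on 9 children = 81 calls
At depth 3: each of 81 parents calls flatten on 9 children = 729 calls
At depth 4: each of 729 parents calls flatten on 9 children = 6561 calls
At depth 5: each of 6561 parents calls flatten on 9 children = 59049 calls
At depth 6: each of 59049 parents calls flatten on 9 children = 531441 calls
At depth 7: each of 531441 parents calls flatten on 9 children = 4782969 calls
At depth 8: each of 4782969 parents calls flatten on 9 children = 43046721 calls
At depth 9: each of 43046721 parents calls flatten on 9 children = 387420489 calls
Total: 1 + 9 + 81 + 729 + 6561 + 59049 + 531441 + 4782969 + 43046721 + 387420489 = 435848050

435848050


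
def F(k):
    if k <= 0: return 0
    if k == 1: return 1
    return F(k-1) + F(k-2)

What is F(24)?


Computing F(24) bottom-up:
F(0) = 0
F(1) = 1
F(2) = F(1) + F(0) = 1 + 0 = 1
F(3) = F(2) + F(1) = 1 + 1 = 2
F(4) = F(3) + F(2) = 2 + 1 = 3
F(5) = F(4) + F(3) = 3 + 2 = 5
F(6) = F(5) + F(4) = 5 + 3 = 8
F(7) = F(6) + F(5) = 8 + 5 = 13
F(8) = F(7) + F(6) = 13 + 8 = 21
F(9) = F(8) + F(7) = 21 + 13 = 34
F(10) = F(9) + F(8) = 34 + 21 = 55
F(11) = F(10) + F(9) = 55 + 34 = 89
F(12) = F(11) + F(10) = 89 + 55 = 144
F(13) = F(12) + F(11) = 144 + 89 = 233
F(14) = F(13) + F(12) = 233 + 144 = 377
F(15) = F(14) + F(13) = 377 + 233 = 610
F(16) = F(15) + F(14) = 610 + 377 = 987
F(17) = F(16) + F(15) = 987 + 610 = 1597
F(18) = F(17) + F(16) = 1597 + 987 = 2584
F(19) = F(18) + F(17) = 2584 + 1597 = 4181
F(20) = F(19) + F(18) = 4181 + 2584 = 6765
F(21) = F(20) + F(19) = 6765 + 4181 = 10946
F(22) = F(21) + F(20) = 10946 + 6765 = 17711
F(23) = F(22) + F(21) = 17711 + 10946 = 28657
F(24) = F(23) + F(22) = 28657 + 17711 = 46368

46368


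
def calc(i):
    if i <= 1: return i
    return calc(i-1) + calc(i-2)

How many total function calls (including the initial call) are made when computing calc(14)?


Let C(n) = total calls for calc(n)
C(0) = 1, C(1) = 1
C(2) = 1 + C(1) + C(0) = 1 + 1 + 1 = 3
C(3) = 1 + C(2) + C(1) = 1 + 3 + 1 = 5
C(4) = 1 + C(3) + C(2) = 1 + 5 + 3 = 9
C(5) = 1 + C(4) + C(3) = 1 + 9 + 5 = 15
C(6) = 1 + C(5) + C(4) = 1 + 15 + 9 = 25
C(7) = 1 + C(6) + C(5) = 1 + 25 + 15 = 41
C(8) = 1 + C(7) + C(6) = 1 + 41 + 25 = 67
C(9) = 1 + C(8) + C(7) = 1 + 67 + 41 = 109
C(10) = 1 + C(9) + C(8) = 1 + 109 + 67 = 177
C(11) = 1 + C(10) + C(9) = 1 + 177 + 109 = 287
C(12) = 1 + C(11) + C(10) = 1 + 287 + 177 = 465
C(13) = 1 + C(12) + C(11) = 1 + 465 + 287 = 753
C(14) = 1 + C(13) + C(12) = 1 + 753 + 465 = 1219

1219


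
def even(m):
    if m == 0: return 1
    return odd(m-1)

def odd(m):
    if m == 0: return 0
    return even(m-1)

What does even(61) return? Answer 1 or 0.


even(61) = odd(60)
odd(60) = even(59)
even(59) = odd(58)
odd(58) = even(57)
even(57) = odd(56)
odd(56) = even(55)
even(55) = odd(54)
odd(54) = even(53)
even(53) = odd(52)
odd(52) = even(51)
even(51) = odd(50)
odd(50) = even(49)
even(49) = odd(48)
odd(48) = even(47)
even(47) = odd(46)
odd(46) = even(45)
even(45) = odd(44)
odd(44) = even(43)
even(43) = odd(42)
odd(42) = even(41)
even(41) = odd(40)
odd(40) = even(39)
even(39) = odd(38)
odd(38) = even(37)
even(37) = odd(36)
odd(36) = even(35)
even(35) = odd(34)
odd(34) = even(33)
even(33) = odd(32)
odd(32) = even(31)
even(31) = odd(30)
odd(30) = even(29)
even(29) = odd(28)
odd(28) = even(27)
even(27) = odd(26)
odd(26) = even(25)
even(25) = odd(24)
odd(24) = even(23)
even(23) = odd(22)
odd(22) = even(21)
even(21) = odd(20)
odd(20) = even(19)
even(19) = odd(18)
odd(18) = even(17)
even(17) = odd(16)
odd(16) = even(15)
even(15) = odd(14)
odd(14) = even(13)
even(13) = odd(12)
odd(12) = even(11)
even(11) = odd(10)
odd(10) = even(9)
even(9) = odd(8)
odd(8) = even(7)
even(7) = odd(6)
odd(6) = even(5)
even(5) = odd(4)
odd(4) = even(3)
even(3) = odd(2)
odd(2) = even(1)
even(1) = odd(0)
odd(0) = 0  (base case)
Result: 0

0


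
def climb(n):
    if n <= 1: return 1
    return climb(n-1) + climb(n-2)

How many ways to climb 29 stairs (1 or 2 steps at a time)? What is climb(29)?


Building up from base cases:
climb(0) = 1
climb(1) = 1
climb(2) = climb(1) + climb(0) = 1 + 1 = 2
climb(3) = climb(2) + climb(1) = 2 + 1 = 3
climb(4) = climb(3) + climb(2) = 3 + 2 = 5
climb(5) = climb(4) + climb(3) = 5 + 3 = 8
climb(6) = climb(5) + climb(4) = 8 + 5 = 13
climb(7) = climb(6) + climb(5) = 13 + 8 = 21
climb(8) = climb(7) + climb(6) = 21 + 13 = 34
climb(9) = climb(8) + climb(7) = 34 + 21 = 55
climb(10) = climb(9) + climb(8) = 55 + 34 = 89
climb(11) = climb(10) + climb(9) = 89 + 55 = 144
climb(12) = climb(11) + climb(10) = 144 + 89 = 233
climb(13) = climb(12) + climb(11) = 233 + 144 = 377
climb(14) = climb(13) + climb(12) = 377 + 233 = 610
climb(15) = climb(14) + climb(13) = 610 + 377 = 987
climb(16) = climb(15) + climb(14) = 987 + 610 = 1597
climb(17) = climb(16) + climb(15) = 1597 + 987 = 2584
climb(18) = climb(17) + climb(16) = 2584 + 1597 = 4181
climb(19) = climb(18) + climb(17) = 4181 + 2584 = 6765
climb(20) = climb(19) + climb(18) = 6765 + 4181 = 10946
climb(21) = climb(20) + climb(19) = 10946 + 6765 = 17711
climb(22) = climb(21) + climb(20) = 17711 + 10946 = 28657
climb(23) = climb(22) + climb(21) = 28657 + 17711 = 46368
climb(24) = climb(23) + climb(22) = 46368 + 28657 = 75025
climb(25) = climb(24) + climb(23) = 75025 + 46368 = 121393
climb(26) = climb(25) + climb(24) = 121393 + 75025 = 196418
climb(27) = climb(26) + climb(25) = 196418 + 121393 = 317811
climb(28) = climb(27) + climb(26) = 317811 + 196418 = 514229
climb(29) = climb(28) + climb(27) = 514229 + 317811 = 832040

832040


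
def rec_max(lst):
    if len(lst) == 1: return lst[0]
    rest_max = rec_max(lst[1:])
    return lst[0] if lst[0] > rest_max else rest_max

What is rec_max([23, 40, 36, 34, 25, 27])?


rec_max([23, 40, 36, 34, 25, 27]): compare 23 with rec_max([40, 36, 34, 25, 27])
rec_max([40, 36, 34, 25, 27]): compare 40 with rec_max([36, 34, 25, 27])
rec_max([36, 34, 25, 27]): compare 36 with rec_max([34, 25, 27])
rec_max([34, 25, 27]): compare 34 with rec_max([25, 27])
rec_max([25, 27]): compare 25 with rec_max([27])
rec_max([27]) = 27  (base case)
Compare 25 with 27 -> 27
Compare 34 with 27 -> 34
Compare 36 with 34 -> 36
Compare 40 with 36 -> 40
Compare 23 with 40 -> 40

40


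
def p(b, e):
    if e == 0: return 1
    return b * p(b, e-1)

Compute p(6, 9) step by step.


p(6, 9)
= 6 * p(6, 8)
= 6 * 6 * p(6, 7)
= 6 * 6 * 6 * p(6, 6)
= 6 * 6 * 6 * 6 * p(6, 5)
= 6 * 6 * 6 * 6 * 6 * p(6, 4)
= 6 * 6 * 6 * 6 * 6 * 6 * p(6, 3)
= 6 * 6 * 6 * 6 * 6 * 6 * 6 * p(6, 2)
= 6 * 6 * 6 * 6 * 6 * 6 * 6 * 6 * p(6, 1)
= 6 * 6 * 6 * 6 * 6 * 6 * 6 * 6 * 6 * p(6, 0)
= 6 * 6 * 6 * 6 * 6 * 6 * 6 * 6 * 6 * 1
= 10077696

10077696
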